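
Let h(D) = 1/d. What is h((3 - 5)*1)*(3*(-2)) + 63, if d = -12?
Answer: 127/2 ≈ 63.500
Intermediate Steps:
h(D) = -1/12 (h(D) = 1/(-12) = -1/12)
h((3 - 5)*1)*(3*(-2)) + 63 = -(-2)/4 + 63 = -1/12*(-6) + 63 = ½ + 63 = 127/2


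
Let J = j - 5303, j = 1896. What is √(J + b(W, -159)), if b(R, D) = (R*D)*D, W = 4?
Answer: √97717 ≈ 312.60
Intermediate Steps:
b(R, D) = R*D² (b(R, D) = (D*R)*D = R*D²)
J = -3407 (J = 1896 - 5303 = -3407)
√(J + b(W, -159)) = √(-3407 + 4*(-159)²) = √(-3407 + 4*25281) = √(-3407 + 101124) = √97717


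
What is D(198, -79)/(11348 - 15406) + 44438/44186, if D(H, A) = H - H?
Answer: 22219/22093 ≈ 1.0057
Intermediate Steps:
D(H, A) = 0
D(198, -79)/(11348 - 15406) + 44438/44186 = 0/(11348 - 15406) + 44438/44186 = 0/(-4058) + 44438*(1/44186) = 0*(-1/4058) + 22219/22093 = 0 + 22219/22093 = 22219/22093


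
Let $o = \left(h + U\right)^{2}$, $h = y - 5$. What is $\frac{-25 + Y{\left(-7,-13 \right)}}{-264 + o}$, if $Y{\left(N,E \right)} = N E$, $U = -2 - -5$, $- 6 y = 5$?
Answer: $- \frac{2376}{9215} \approx -0.25784$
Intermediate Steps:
$y = - \frac{5}{6}$ ($y = \left(- \frac{1}{6}\right) 5 = - \frac{5}{6} \approx -0.83333$)
$U = 3$ ($U = -2 + 5 = 3$)
$Y{\left(N,E \right)} = E N$
$h = - \frac{35}{6}$ ($h = - \frac{5}{6} - 5 = - \frac{35}{6} \approx -5.8333$)
$o = \frac{289}{36}$ ($o = \left(- \frac{35}{6} + 3\right)^{2} = \left(- \frac{17}{6}\right)^{2} = \frac{289}{36} \approx 8.0278$)
$\frac{-25 + Y{\left(-7,-13 \right)}}{-264 + o} = \frac{-25 - -91}{-264 + \frac{289}{36}} = \frac{-25 + 91}{- \frac{9215}{36}} = 66 \left(- \frac{36}{9215}\right) = - \frac{2376}{9215}$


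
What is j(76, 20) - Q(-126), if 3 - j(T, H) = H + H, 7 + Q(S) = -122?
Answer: 92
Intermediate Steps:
Q(S) = -129 (Q(S) = -7 - 122 = -129)
j(T, H) = 3 - 2*H (j(T, H) = 3 - (H + H) = 3 - 2*H)
j(76, 20) - Q(-126) = (3 - 2*20) - 1*(-129) = (3 - 40) + 129 = -37 + 129 = 92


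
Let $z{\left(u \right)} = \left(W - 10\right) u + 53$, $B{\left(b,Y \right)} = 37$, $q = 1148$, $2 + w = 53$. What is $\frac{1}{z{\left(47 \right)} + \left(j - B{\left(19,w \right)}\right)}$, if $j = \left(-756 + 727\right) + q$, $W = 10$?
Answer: $\frac{1}{1135} \approx 0.00088106$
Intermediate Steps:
$w = 51$ ($w = -2 + 53 = 51$)
$j = 1119$ ($j = \left(-756 + 727\right) + 1148 = -29 + 1148 = 1119$)
$z{\left(u \right)} = 53$ ($z{\left(u \right)} = \left(10 - 10\right) u + 53 = 0 u + 53 = 0 + 53 = 53$)
$\frac{1}{z{\left(47 \right)} + \left(j - B{\left(19,w \right)}\right)} = \frac{1}{53 + \left(1119 - 37\right)} = \frac{1}{53 + 1082} = \frac{1}{1135}$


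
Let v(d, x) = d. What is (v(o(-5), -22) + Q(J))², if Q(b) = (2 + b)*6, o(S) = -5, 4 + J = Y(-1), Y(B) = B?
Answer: 529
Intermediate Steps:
J = -5 (J = -4 - 1 = -5)
Q(b) = 12 + 6*b
(v(o(-5), -22) + Q(J))² = (-5 + (12 + 6*(-5)))² = (-5 + (12 - 30))² = (-5 - 18)² = (-23)² = 529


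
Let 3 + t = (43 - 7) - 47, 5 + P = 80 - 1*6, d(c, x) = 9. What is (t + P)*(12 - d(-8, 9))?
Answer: 165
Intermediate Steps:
P = 69 (P = -5 + (80 - 1*6) = -5 + (80 - 6) = -5 + 74 = 69)
t = -14 (t = -3 + ((43 - 7) - 47) = -3 + (36 - 47) = -3 - 11 = -14)
(t + P)*(12 - d(-8, 9)) = (-14 + 69)*(12 - 1*9) = 55*(12 - 9) = 55*3 = 165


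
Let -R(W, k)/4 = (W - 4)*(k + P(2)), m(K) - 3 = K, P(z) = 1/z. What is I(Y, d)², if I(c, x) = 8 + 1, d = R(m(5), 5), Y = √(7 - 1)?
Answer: 81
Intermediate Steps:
Y = √6 ≈ 2.4495
m(K) = 3 + K
R(W, k) = -4*(½ + k)*(-4 + W) (R(W, k) = -4*(W - 4)*(k + 1/2) = -4*(-4 + W)*(k + ½) = -4*(-4 + W)*(½ + k) = -4*(½ + k)*(-4 + W))
d = -88 (d = 8 - 2*(3 + 5) + 16*5 - 4*(3 + 5)*5 = 8 - 2*8 + 80 - 4*8*5 = 8 - 16 + 80 - 160 = -88)
I(c, x) = 9
I(Y, d)² = 9² = 81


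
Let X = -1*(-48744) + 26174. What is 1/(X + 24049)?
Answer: 1/98967 ≈ 1.0104e-5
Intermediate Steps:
X = 74918 (X = 48744 + 26174 = 74918)
1/(X + 24049) = 1/(74918 + 24049) = 1/98967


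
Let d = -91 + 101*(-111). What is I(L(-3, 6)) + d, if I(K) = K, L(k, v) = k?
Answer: -11305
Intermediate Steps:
d = -11302 (d = -91 - 11211 = -11302)
I(L(-3, 6)) + d = -3 - 11302 = -11305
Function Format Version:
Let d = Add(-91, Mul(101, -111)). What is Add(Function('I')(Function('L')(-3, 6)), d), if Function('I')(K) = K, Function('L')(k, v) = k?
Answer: -11305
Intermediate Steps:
d = -11302 (d = Add(-91, -11211) = -11302)
Add(Function('I')(Function('L')(-3, 6)), d) = Add(-3, -11302) = -11305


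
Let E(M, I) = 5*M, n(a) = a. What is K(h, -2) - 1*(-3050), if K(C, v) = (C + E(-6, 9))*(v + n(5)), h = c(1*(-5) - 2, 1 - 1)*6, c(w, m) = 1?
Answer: 2978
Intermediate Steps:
h = 6 (h = 1*6 = 6)
K(C, v) = (-30 + C)*(5 + v) (K(C, v) = (C + 5*(-6))*(v + 5) = (C - 30)*(5 + v) = (-30 + C)*(5 + v))
K(h, -2) - 1*(-3050) = (-150 - 30*(-2) + 5*6 + 6*(-2)) - 1*(-3050) = (-150 + 60 + 30 - 12) + 3050 = -72 + 3050 = 2978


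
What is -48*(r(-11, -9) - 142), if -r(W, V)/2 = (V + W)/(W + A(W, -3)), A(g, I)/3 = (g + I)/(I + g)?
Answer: 7056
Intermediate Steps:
A(g, I) = 3 (A(g, I) = 3*((g + I)/(I + g)) = 3*((I + g)/(I + g)) = 3*1 = 3)
r(W, V) = -2*(V + W)/(3 + W) (r(W, V) = -2*(V + W)/(W + 3) = -2*(V + W)/(3 + W))
-48*(r(-11, -9) - 142) = -48*(2*(-1*(-9) - 1*(-11))/(3 - 11) - 142) = -48*(2*(9 + 11)/(-8) - 142) = -48*(2*(-⅛)*20 - 142) = -48*(-5 - 142) = -48*(-147) = 7056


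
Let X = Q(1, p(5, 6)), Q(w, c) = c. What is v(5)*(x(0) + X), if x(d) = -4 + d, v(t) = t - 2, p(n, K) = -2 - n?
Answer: -33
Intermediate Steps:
X = -7 (X = -2 - 1*5 = -2 - 5 = -7)
v(t) = -2 + t
v(5)*(x(0) + X) = (-2 + 5)*((-4 + 0) - 7) = 3*(-4 - 7) = 3*(-11) = -33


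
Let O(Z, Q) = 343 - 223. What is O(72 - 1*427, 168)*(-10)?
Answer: -1200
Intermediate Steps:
O(Z, Q) = 120
O(72 - 1*427, 168)*(-10) = 120*(-10) = -1200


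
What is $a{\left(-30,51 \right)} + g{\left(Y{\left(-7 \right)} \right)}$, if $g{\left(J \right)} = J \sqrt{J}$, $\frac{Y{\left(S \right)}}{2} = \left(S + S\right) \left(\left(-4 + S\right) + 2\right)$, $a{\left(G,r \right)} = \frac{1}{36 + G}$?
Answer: $\frac{1}{6} + 1512 \sqrt{7} \approx 4000.5$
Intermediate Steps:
$Y{\left(S \right)} = 4 S \left(-2 + S\right)$ ($Y{\left(S \right)} = 2 \left(S + S\right) \left(\left(-4 + S\right) + 2\right) = 2 \cdot 2 S \left(-2 + S\right) = 4 S \left(-2 + S\right)$)
$g{\left(J \right)} = J^{\frac{3}{2}}$
$a{\left(-30,51 \right)} + g{\left(Y{\left(-7 \right)} \right)} = \frac{1}{36 - 30} + \left(4 \left(-7\right) \left(-2 - 7\right)\right)^{\frac{3}{2}} = \frac{1}{6} + \left(4 \left(-7\right) \left(-9\right)\right)^{\frac{3}{2}} = \frac{1}{6} + 252^{\frac{3}{2}} = \frac{1}{6} + 1512 \sqrt{7}$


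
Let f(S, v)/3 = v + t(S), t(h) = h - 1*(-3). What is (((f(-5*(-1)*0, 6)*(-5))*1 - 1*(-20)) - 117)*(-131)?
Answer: 30392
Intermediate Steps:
t(h) = 3 + h (t(h) = h + 3 = 3 + h)
f(S, v) = 9 + 3*S + 3*v (f(S, v) = 3*(v + (3 + S)) = 3*(3 + S + v) = 9 + 3*S + 3*v)
(((f(-5*(-1)*0, 6)*(-5))*1 - 1*(-20)) - 117)*(-131) = ((((9 + 3*(-5*(-1)*0) + 3*6)*(-5))*1 - 1*(-20)) - 117)*(-131) = ((((9 + 3*(5*0) + 18)*(-5))*1 + 20) - 117)*(-131) = ((((9 + 3*0 + 18)*(-5))*1 + 20) - 117)*(-131) = ((((9 + 0 + 18)*(-5))*1 + 20) - 117)*(-131) = (((27*(-5))*1 + 20) - 117)*(-131) = ((-135*1 + 20) - 117)*(-131) = ((-135 + 20) - 117)*(-131) = (-115 - 117)*(-131) = -232*(-131) = 30392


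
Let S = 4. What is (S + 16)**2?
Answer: 400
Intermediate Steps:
(S + 16)**2 = (4 + 16)**2 = 20**2 = 400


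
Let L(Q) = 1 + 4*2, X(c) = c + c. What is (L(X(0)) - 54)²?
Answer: 2025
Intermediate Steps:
X(c) = 2*c
L(Q) = 9 (L(Q) = 1 + 8 = 9)
(L(X(0)) - 54)² = (9 - 54)² = (-45)² = 2025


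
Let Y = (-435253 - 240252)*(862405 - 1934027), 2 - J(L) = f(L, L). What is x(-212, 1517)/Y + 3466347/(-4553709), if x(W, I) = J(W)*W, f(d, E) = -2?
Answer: -418206689090906067/549394380032563165 ≈ -0.76121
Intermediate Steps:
J(L) = 4 (J(L) = 2 - 1*(-2) = 2 + 2 = 4)
x(W, I) = 4*W
Y = 723886019110 (Y = -675505*(-1071622) = 723886019110)
x(-212, 1517)/Y + 3466347/(-4553709) = (4*(-212))/723886019110 + 3466347/(-4553709) = -848*1/723886019110 + 3466347*(-1/4553709) = -424/361943009555 - 1155449/1517903 = -418206689090906067/549394380032563165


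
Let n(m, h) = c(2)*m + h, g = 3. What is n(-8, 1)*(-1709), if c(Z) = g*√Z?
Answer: -1709 + 41016*√2 ≈ 56296.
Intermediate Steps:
c(Z) = 3*√Z
n(m, h) = h + 3*m*√2 (n(m, h) = (3*√2)*m + h = 3*m*√2 + h = h + 3*m*√2)
n(-8, 1)*(-1709) = (1 + 3*(-8)*√2)*(-1709) = (1 - 24*√2)*(-1709) = -1709 + 41016*√2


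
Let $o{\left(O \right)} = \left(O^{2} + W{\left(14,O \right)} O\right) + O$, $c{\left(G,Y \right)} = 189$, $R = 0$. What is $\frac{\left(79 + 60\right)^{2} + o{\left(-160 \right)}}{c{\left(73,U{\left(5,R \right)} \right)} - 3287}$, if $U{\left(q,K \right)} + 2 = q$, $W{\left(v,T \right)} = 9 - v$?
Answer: $- \frac{45561}{3098} \approx -14.707$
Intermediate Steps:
$U{\left(q,K \right)} = -2 + q$
$o{\left(O \right)} = O^{2} - 4 O$ ($o{\left(O \right)} = \left(O^{2} + \left(9 - 14\right) O\right) + O = \left(O^{2} - 5 O\right) + O = O^{2} - 4 O$)
$\frac{\left(79 + 60\right)^{2} + o{\left(-160 \right)}}{c{\left(73,U{\left(5,R \right)} \right)} - 3287} = \frac{\left(79 + 60\right)^{2} - 160 \left(-4 - 160\right)}{189 - 3287} = \frac{139^{2} - -26240}{-3098} = \left(19321 + 26240\right) \left(- \frac{1}{3098}\right) = 45561 \left(- \frac{1}{3098}\right) = - \frac{45561}{3098}$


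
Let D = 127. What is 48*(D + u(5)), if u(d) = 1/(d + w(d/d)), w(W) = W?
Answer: 6104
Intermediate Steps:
u(d) = 1/(1 + d) (u(d) = 1/(d + d/d) = 1/(d + 1) = 1/(1 + d))
48*(D + u(5)) = 48*(127 + 1/(1 + 5)) = 48*(127 + 1/6) = 48*(127 + ⅙) = 48*(763/6) = 6104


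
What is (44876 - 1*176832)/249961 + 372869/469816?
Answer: 31207668013/117435677176 ≈ 0.26574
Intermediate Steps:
(44876 - 1*176832)/249961 + 372869/469816 = (44876 - 176832)*(1/249961) + 372869*(1/469816) = -131956*1/249961 + 372869/469816 = -131956/249961 + 372869/469816 = 31207668013/117435677176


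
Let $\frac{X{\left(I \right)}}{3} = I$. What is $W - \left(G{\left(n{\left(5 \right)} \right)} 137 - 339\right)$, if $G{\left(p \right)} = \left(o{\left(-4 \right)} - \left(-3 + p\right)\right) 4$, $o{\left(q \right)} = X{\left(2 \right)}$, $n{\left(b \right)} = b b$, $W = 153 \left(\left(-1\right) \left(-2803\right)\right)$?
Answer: $437966$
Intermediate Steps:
$X{\left(I \right)} = 3 I$
$W = 428859$ ($W = 153 \cdot 2803 = 428859$)
$n{\left(b \right)} = b^{2}$
$o{\left(q \right)} = 6$ ($o{\left(q \right)} = 3 \cdot 2 = 6$)
$G{\left(p \right)} = 36 - 4 p$ ($G{\left(p \right)} = \left(6 - \left(-3 + p\right)\right) 4 = \left(9 - p\right) 4 = 36 - 4 p$)
$W - \left(G{\left(n{\left(5 \right)} \right)} 137 - 339\right) = 428859 - \left(\left(36 - 4 \cdot 5^{2}\right) 137 - 339\right) = 428859 - \left(\left(36 - 100\right) 137 - 339\right) = 428859 - \left(\left(-64\right) 137 - 339\right) = 428859 - \left(-8768 - 339\right) = 428859 - -9107 = 428859 + 9107 = 437966$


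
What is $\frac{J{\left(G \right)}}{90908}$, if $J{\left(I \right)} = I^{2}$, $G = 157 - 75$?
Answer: $\frac{1681}{22727} \approx 0.073965$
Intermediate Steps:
$G = 82$
$\frac{J{\left(G \right)}}{90908} = \frac{82^{2}}{90908} = 6724 \cdot \frac{1}{90908} = \frac{1681}{22727}$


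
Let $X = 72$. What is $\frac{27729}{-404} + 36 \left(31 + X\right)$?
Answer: $\frac{1470303}{404} \approx 3639.4$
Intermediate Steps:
$\frac{27729}{-404} + 36 \left(31 + X\right) = \frac{27729}{-404} + 36 \left(31 + 72\right) = 27729 \left(- \frac{1}{404}\right) + 36 \cdot 103 = - \frac{27729}{404} + 3708 = \frac{1470303}{404}$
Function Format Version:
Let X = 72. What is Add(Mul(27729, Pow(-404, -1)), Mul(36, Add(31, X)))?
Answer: Rational(1470303, 404) ≈ 3639.4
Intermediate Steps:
Add(Mul(27729, Pow(-404, -1)), Mul(36, Add(31, X))) = Add(Mul(27729, Pow(-404, -1)), Mul(36, Add(31, 72))) = Add(Mul(27729, Rational(-1, 404)), Mul(36, 103)) = Add(Rational(-27729, 404), 3708) = Rational(1470303, 404)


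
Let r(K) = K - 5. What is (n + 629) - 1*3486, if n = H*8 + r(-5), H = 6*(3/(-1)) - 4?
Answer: -3043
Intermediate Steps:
r(K) = -5 + K
H = -22 (H = 6*(3*(-1)) - 4 = 6*(-3) - 4 = -18 - 4 = -22)
n = -186 (n = -22*8 + (-5 - 5) = -176 - 10 = -186)
(n + 629) - 1*3486 = (-186 + 629) - 1*3486 = 443 - 3486 = -3043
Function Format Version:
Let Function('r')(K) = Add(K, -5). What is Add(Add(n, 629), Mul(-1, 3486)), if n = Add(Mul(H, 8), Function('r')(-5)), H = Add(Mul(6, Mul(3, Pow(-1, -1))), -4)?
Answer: -3043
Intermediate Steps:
Function('r')(K) = Add(-5, K)
H = -22 (H = Add(Mul(6, Mul(3, -1)), -4) = Add(Mul(6, -3), -4) = Add(-18, -4) = -22)
n = -186 (n = Add(Mul(-22, 8), Add(-5, -5)) = Add(-176, -10) = -186)
Add(Add(n, 629), Mul(-1, 3486)) = Add(Add(-186, 629), Mul(-1, 3486)) = Add(443, -3486) = -3043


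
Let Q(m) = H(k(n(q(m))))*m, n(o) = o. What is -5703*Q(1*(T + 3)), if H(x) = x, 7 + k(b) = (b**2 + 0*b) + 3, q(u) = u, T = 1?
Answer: -273744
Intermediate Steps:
k(b) = -4 + b**2 (k(b) = -7 + ((b**2 + 0*b) + 3) = -7 + ((b**2 + 0) + 3) = -7 + (b**2 + 3) = -7 + (3 + b**2) = -4 + b**2)
Q(m) = m*(-4 + m**2) (Q(m) = (-4 + m**2)*m = m*(-4 + m**2))
-5703*Q(1*(T + 3)) = -5703*1*(1 + 3)*(-4 + (1*(1 + 3))**2) = -5703*1*4*(-4 + (1*4)**2) = -22812*(-4 + 4**2) = -22812*(-4 + 16) = -22812*12 = -5703*48 = -273744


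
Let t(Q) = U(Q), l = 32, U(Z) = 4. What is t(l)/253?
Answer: 4/253 ≈ 0.015810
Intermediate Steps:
t(Q) = 4
t(l)/253 = 4/253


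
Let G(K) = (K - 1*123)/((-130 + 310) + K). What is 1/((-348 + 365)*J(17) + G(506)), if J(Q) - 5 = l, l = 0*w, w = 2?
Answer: 686/58693 ≈ 0.011688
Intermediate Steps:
l = 0 (l = 0*2 = 0)
J(Q) = 5 (J(Q) = 5 + 0 = 5)
G(K) = (-123 + K)/(180 + K) (G(K) = (K - 123)/(180 + K) = (-123 + K)/(180 + K))
1/((-348 + 365)*J(17) + G(506)) = 1/((-348 + 365)*5 + (-123 + 506)/(180 + 506)) = 1/(17*5 + 383/686) = 1/(85 + (1/686)*383) = 1/(85 + 383/686) = 1/(58693/686) = 686/58693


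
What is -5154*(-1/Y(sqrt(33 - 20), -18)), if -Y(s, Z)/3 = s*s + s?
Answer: -859/6 + 859*sqrt(13)/78 ≈ -103.46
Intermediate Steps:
Y(s, Z) = -3*s - 3*s**2 (Y(s, Z) = -3*(s*s + s) = -3*(s**2 + s) = -3*(s + s**2) = -3*s - 3*s**2)
-5154*(-1/Y(sqrt(33 - 20), -18)) = -5154*1/(3*(1 + sqrt(33 - 20))*sqrt(33 - 20)) = -5154*sqrt(13)/(39*(1 + sqrt(13))) = -1718*sqrt(13)/(13*(1 + sqrt(13)))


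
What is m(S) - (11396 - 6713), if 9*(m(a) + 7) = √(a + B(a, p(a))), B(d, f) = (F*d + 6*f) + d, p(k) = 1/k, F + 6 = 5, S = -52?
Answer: -4690 + I*√35230/234 ≈ -4690.0 + 0.80212*I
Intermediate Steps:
F = -1 (F = -6 + 5 = -1)
B(d, f) = 6*f (B(d, f) = (-d + 6*f) + d = 6*f)
m(a) = -7 + √(a + 6/a)/9
m(S) - (11396 - 6713) = (-7 + √(-52 + 6/(-52))/9) - (11396 - 6713) = (-7 + √(-52 + 6*(-1/52))/9) - 1*4683 = (-7 + √(-52 - 3/26)/9) - 4683 = (-7 + √(-1355/26)/9) - 4683 = (-7 + (I*√35230/26)/9) - 4683 = (-7 + I*√35230/234) - 4683 = -4690 + I*√35230/234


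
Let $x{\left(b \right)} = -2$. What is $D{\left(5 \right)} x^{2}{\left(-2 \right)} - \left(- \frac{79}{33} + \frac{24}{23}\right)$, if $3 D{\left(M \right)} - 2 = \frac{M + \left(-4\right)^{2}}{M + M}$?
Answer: $\frac{25871}{3795} \approx 6.8171$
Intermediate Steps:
$D{\left(M \right)} = \frac{2}{3} + \frac{16 + M}{6 M}$ ($D{\left(M \right)} = \frac{2}{3} + \frac{\left(M + \left(-4\right)^{2}\right) \frac{1}{M + M}}{3} = \frac{2}{3} + \frac{\left(M + 16\right) \frac{1}{2 M}}{3} = \frac{2}{3} + \frac{\left(16 + M\right) \frac{1}{2 M}}{3} = \frac{2}{3} + \frac{\frac{1}{2} \frac{1}{M} \left(16 + M\right)}{3} = \frac{2}{3} + \frac{16 + M}{6 M}$)
$D{\left(5 \right)} x^{2}{\left(-2 \right)} - \left(- \frac{79}{33} + \frac{24}{23}\right) = \frac{16 + 5 \cdot 5}{6 \cdot 5} \left(-2\right)^{2} - \left(- \frac{79}{33} + \frac{24}{23}\right) = \frac{1}{6} \cdot \frac{1}{5} \left(16 + 25\right) 4 - - \frac{1025}{759} = \frac{1}{6} \cdot \frac{1}{5} \cdot 41 \cdot 4 + \left(\frac{79}{33} - \frac{24}{23}\right) = \frac{41}{30} \cdot 4 + \frac{1025}{759} = \frac{82}{15} + \frac{1025}{759} = \frac{25871}{3795}$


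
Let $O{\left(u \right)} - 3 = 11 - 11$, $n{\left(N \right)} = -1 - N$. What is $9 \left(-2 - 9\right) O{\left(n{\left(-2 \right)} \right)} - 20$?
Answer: $-317$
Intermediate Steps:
$O{\left(u \right)} = 3$ ($O{\left(u \right)} = 3 + \left(11 - 11\right) = 3 + 0 = 3$)
$9 \left(-2 - 9\right) O{\left(n{\left(-2 \right)} \right)} - 20 = 9 \left(-2 - 9\right) 3 - 20 = 9 \left(-11\right) 3 - 20 = \left(-99\right) 3 - 20 = -297 - 20 = -317$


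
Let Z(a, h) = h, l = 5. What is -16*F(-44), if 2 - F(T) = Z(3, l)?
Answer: 48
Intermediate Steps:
F(T) = -3 (F(T) = 2 - 1*5 = 2 - 5 = -3)
-16*F(-44) = -16*(-3) = 48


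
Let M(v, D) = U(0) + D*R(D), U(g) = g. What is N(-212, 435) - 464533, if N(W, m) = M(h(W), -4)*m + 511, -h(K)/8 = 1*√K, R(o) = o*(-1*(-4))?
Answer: -436182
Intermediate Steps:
R(o) = 4*o (R(o) = o*4 = 4*o)
h(K) = -8*√K
M(v, D) = 4*D² (M(v, D) = 0 + D*(4*D) = 0 + 4*D² = 4*D²)
N(W, m) = 511 + 64*m (N(W, m) = (4*(-4)²)*m + 511 = (4*16)*m + 511 = 64*m + 511 = 511 + 64*m)
N(-212, 435) - 464533 = (511 + 64*435) - 464533 = (511 + 27840) - 464533 = 28351 - 464533 = -436182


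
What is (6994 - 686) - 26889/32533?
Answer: 205191275/32533 ≈ 6307.2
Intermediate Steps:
(6994 - 686) - 26889/32533 = 6308 - 26889*1/32533 = 6308 - 26889/32533 = 205191275/32533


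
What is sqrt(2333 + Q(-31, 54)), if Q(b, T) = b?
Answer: sqrt(2302) ≈ 47.979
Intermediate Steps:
sqrt(2333 + Q(-31, 54)) = sqrt(2333 - 31) = sqrt(2302)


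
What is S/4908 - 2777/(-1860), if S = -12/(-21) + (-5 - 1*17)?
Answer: 7927301/5325180 ≈ 1.4886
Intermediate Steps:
S = -150/7 (S = -12*(-1/21) + (-5 - 17) = 4/7 - 22 = -150/7 ≈ -21.429)
S/4908 - 2777/(-1860) = -150/7/4908 - 2777/(-1860) = -150/7*1/4908 - 2777*(-1/1860) = -25/5726 + 2777/1860 = 7927301/5325180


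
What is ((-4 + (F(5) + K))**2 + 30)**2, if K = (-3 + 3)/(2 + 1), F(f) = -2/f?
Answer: 1522756/625 ≈ 2436.4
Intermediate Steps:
K = 0 (K = 0/3 = 0*(1/3) = 0)
((-4 + (F(5) + K))**2 + 30)**2 = ((-4 + (-2/5 + 0))**2 + 30)**2 = ((-4 - 2/5)**2 + 30)**2 = ((-22/5)**2 + 30)**2 = (484/25 + 30)**2 = (1234/25)**2 = 1522756/625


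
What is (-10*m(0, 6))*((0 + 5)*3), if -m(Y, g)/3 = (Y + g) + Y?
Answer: 2700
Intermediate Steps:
m(Y, g) = -6*Y - 3*g (m(Y, g) = -3*((Y + g) + Y) = -3*(g + 2*Y) = -6*Y - 3*g)
(-10*m(0, 6))*((0 + 5)*3) = (-10*(-6*0 - 3*6))*((0 + 5)*3) = (-10*(0 - 18))*(5*3) = -10*(-18)*15 = 180*15 = 2700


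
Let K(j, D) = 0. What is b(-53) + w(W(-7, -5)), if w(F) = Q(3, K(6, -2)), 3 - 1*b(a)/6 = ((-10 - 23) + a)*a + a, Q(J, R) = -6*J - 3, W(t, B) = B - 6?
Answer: -27033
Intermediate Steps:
W(t, B) = -6 + B
Q(J, R) = -3 - 6*J
b(a) = 18 - 6*a - 6*a*(-33 + a) (b(a) = 18 - 6*(((-10 - 23) + a)*a + a) = 18 - 6*((-33 + a)*a + a) = 18 - 6*(a*(-33 + a) + a) = 18 - 6*(a + a*(-33 + a)) = 18 + (-6*a - 6*a*(-33 + a)) = 18 - 6*a - 6*a*(-33 + a))
w(F) = -21 (w(F) = -3 - 6*3 = -3 - 18 = -21)
b(-53) + w(W(-7, -5)) = (18 - 6*(-53)² + 192*(-53)) - 21 = (18 - 6*2809 - 10176) - 21 = (18 - 16854 - 10176) - 21 = -27012 - 21 = -27033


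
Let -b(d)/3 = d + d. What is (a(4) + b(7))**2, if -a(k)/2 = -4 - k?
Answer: 676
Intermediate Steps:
a(k) = 8 + 2*k (a(k) = -2*(-4 - k) = 8 + 2*k)
b(d) = -6*d (b(d) = -3*(d + d) = -6*d)
(a(4) + b(7))**2 = ((8 + 2*4) - 6*7)**2 = ((8 + 8) - 42)**2 = (16 - 42)**2 = (-26)**2 = 676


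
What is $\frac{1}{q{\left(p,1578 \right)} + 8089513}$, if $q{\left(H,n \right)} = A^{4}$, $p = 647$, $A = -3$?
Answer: $\frac{1}{8089594} \approx 1.2362 \cdot 10^{-7}$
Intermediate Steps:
$q{\left(H,n \right)} = 81$ ($q{\left(H,n \right)} = \left(-3\right)^{4} = 81$)
$\frac{1}{q{\left(p,1578 \right)} + 8089513} = \frac{1}{81 + 8089513} = \frac{1}{8089594}$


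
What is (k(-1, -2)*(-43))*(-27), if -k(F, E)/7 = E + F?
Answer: 24381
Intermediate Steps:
k(F, E) = -7*E - 7*F (k(F, E) = -7*(E + F) = -7*E - 7*F)
(k(-1, -2)*(-43))*(-27) = ((-7*(-2) - 7*(-1))*(-43))*(-27) = ((14 + 7)*(-43))*(-27) = (21*(-43))*(-27) = -903*(-27) = 24381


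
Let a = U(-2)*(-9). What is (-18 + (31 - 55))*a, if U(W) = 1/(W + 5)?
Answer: 126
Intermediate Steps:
U(W) = 1/(5 + W)
a = -3 (a = -9/(5 - 2) = -9/3 = (1/3)*(-9) = -3)
(-18 + (31 - 55))*a = (-18 + (31 - 55))*(-3) = (-18 - 24)*(-3) = -42*(-3) = 126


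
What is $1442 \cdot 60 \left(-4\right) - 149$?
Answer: $-346229$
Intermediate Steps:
$1442 \cdot 60 \left(-4\right) - 149 = 1442 \left(-240\right) - 149 = -346080 - 149 = -346229$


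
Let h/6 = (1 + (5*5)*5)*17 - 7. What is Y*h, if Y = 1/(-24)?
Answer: -2135/4 ≈ -533.75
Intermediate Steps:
Y = -1/24 ≈ -0.041667
h = 12810 (h = 6*((1 + (5*5)*5)*17 - 7) = 6*((1 + 25*5)*17 - 7) = 6*((1 + 125)*17 - 7) = 6*(126*17 - 7) = 6*(2142 - 7) = 6*2135 = 12810)
Y*h = -1/24*12810 = -2135/4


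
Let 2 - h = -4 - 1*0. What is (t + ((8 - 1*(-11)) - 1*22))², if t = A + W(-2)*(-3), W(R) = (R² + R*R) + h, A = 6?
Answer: 1521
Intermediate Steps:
h = 6 (h = 2 - (-4 - 1*0) = 2 - (-4 + 0) = 2 - 1*(-4) = 2 + 4 = 6)
W(R) = 6 + 2*R² (W(R) = (R² + R*R) + 6 = (R² + R²) + 6 = 2*R² + 6 = 6 + 2*R²)
t = -36 (t = 6 + (6 + 2*(-2)²)*(-3) = 6 + (6 + 2*4)*(-3) = 6 + (6 + 8)*(-3) = 6 + 14*(-3) = 6 - 42 = -36)
(t + ((8 - 1*(-11)) - 1*22))² = (-36 + ((8 - 1*(-11)) - 1*22))² = (-36 + ((8 + 11) - 22))² = (-36 + (19 - 22))² = (-36 - 3)² = (-39)² = 1521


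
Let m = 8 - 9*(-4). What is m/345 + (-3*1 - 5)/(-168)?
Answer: 141/805 ≈ 0.17516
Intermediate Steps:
m = 44 (m = 8 + 36 = 44)
m/345 + (-3*1 - 5)/(-168) = 44/345 + (-3*1 - 5)/(-168) = 44*(1/345) + (-3 - 5)*(-1/168) = 44/345 - 8*(-1/168) = 44/345 + 1/21 = 141/805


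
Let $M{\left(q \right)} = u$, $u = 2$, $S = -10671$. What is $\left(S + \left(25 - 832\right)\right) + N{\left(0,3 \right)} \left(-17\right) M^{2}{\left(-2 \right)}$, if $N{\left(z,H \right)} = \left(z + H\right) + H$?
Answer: $-11886$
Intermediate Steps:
$N{\left(z,H \right)} = z + 2 H$ ($N{\left(z,H \right)} = \left(H + z\right) + H = z + 2 H$)
$M{\left(q \right)} = 2$
$\left(S + \left(25 - 832\right)\right) + N{\left(0,3 \right)} \left(-17\right) M^{2}{\left(-2 \right)} = \left(-10671 + \left(25 - 832\right)\right) + \left(0 + 2 \cdot 3\right) \left(-17\right) 2^{2} = \left(-10671 + \left(25 - 832\right)\right) + \left(0 + 6\right) \left(-17\right) 4 = \left(-10671 - 807\right) + 6 \left(-17\right) 4 = -11478 - 408 = -11886$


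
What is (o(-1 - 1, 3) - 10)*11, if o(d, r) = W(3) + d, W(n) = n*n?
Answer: -33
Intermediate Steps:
W(n) = n**2
o(d, r) = 9 + d (o(d, r) = 3**2 + d = 9 + d)
(o(-1 - 1, 3) - 10)*11 = ((9 + (-1 - 1)) - 10)*11 = ((9 - 2) - 10)*11 = (7 - 10)*11 = -3*11 = -33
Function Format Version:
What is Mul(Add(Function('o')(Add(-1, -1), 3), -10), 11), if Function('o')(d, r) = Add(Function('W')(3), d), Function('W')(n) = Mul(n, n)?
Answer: -33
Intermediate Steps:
Function('W')(n) = Pow(n, 2)
Function('o')(d, r) = Add(9, d) (Function('o')(d, r) = Add(Pow(3, 2), d) = Add(9, d))
Mul(Add(Function('o')(Add(-1, -1), 3), -10), 11) = Mul(Add(Add(9, Add(-1, -1)), -10), 11) = Mul(Add(Add(9, -2), -10), 11) = Mul(Add(7, -10), 11) = Mul(-3, 11) = -33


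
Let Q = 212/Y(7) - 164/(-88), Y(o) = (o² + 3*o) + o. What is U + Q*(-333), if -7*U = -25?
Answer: -236213/154 ≈ -1533.9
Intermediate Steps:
U = 25/7 (U = -⅐*(-25) = 25/7 ≈ 3.5714)
Y(o) = o² + 4*o
Q = 711/154 (Q = 212/((7*(4 + 7))) - 164/(-88) = 212/((7*11)) - 164*(-1/88) = 212/77 + 41/22 = 711/154 ≈ 4.6169)
U + Q*(-333) = 25/7 + (711/154)*(-333) = 25/7 - 236763/154 = -236213/154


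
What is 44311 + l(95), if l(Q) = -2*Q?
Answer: 44121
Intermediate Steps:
44311 + l(95) = 44311 - 2*95 = 44311 - 190 = 44121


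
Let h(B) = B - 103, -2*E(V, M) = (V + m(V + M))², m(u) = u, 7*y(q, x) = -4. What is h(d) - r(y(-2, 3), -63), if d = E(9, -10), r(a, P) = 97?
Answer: -232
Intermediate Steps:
y(q, x) = -4/7 (y(q, x) = (⅐)*(-4) = -4/7)
E(V, M) = -(M + 2*V)²/2 (E(V, M) = -(V + (V + M))²/2 = -(V + (M + V))²/2 = -(M + 2*V)²/2)
d = -32 (d = -(-10 + 2*9)²/2 = -(-10 + 18)²/2 = -½*8² = -½*64 = -32)
h(B) = -103 + B
h(d) - r(y(-2, 3), -63) = (-103 - 32) - 1*97 = -135 - 97 = -232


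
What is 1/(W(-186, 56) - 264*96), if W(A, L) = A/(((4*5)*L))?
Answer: -560/14192733 ≈ -3.9457e-5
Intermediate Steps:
W(A, L) = A/(20*L) (W(A, L) = A/((20*L)) = A*(1/(20*L)) = A/(20*L))
1/(W(-186, 56) - 264*96) = 1/((1/20)*(-186)/56 - 264*96) = 1/((1/20)*(-186)*(1/56) - 25344) = 1/(-93/560 - 25344) = 1/(-14192733/560) = -560/14192733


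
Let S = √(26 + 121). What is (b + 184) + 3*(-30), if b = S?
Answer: 94 + 7*√3 ≈ 106.12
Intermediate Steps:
S = 7*√3 (S = √147 = 7*√3 ≈ 12.124)
b = 7*√3 ≈ 12.124
(b + 184) + 3*(-30) = (7*√3 + 184) + 3*(-30) = (184 + 7*√3) - 90 = 94 + 7*√3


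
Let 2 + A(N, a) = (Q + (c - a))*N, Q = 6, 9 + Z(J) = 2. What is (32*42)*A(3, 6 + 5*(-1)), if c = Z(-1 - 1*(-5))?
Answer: -10752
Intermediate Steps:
Z(J) = -7 (Z(J) = -9 + 2 = -7)
c = -7
A(N, a) = -2 + N*(-1 - a) (A(N, a) = -2 + (6 + (-7 - a))*N = -2 + (-1 - a)*N = -2 + N*(-1 - a))
(32*42)*A(3, 6 + 5*(-1)) = (32*42)*(-2 - 1*3 - 1*3*(6 + 5*(-1))) = 1344*(-2 - 3 - 1*3*(6 - 5)) = 1344*(-2 - 3 - 1*3*1) = 1344*(-2 - 3 - 3) = 1344*(-8) = -10752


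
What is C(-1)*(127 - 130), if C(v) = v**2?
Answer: -3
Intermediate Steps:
C(-1)*(127 - 130) = (-1)**2*(127 - 130) = 1*(-3) = -3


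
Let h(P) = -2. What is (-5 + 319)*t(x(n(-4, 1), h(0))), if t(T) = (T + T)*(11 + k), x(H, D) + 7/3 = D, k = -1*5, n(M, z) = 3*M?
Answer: -16328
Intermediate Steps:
k = -5
x(H, D) = -7/3 + D
t(T) = 12*T (t(T) = (T + T)*(11 - 5) = (2*T)*6 = 12*T)
(-5 + 319)*t(x(n(-4, 1), h(0))) = (-5 + 319)*(12*(-7/3 - 2)) = 314*(12*(-13/3)) = 314*(-52) = -16328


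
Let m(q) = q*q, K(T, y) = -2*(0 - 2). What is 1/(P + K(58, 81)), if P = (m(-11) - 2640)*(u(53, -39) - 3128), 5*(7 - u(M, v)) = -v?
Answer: 5/39407256 ≈ 1.2688e-7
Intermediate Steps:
K(T, y) = 4 (K(T, y) = -2*(-2) = 4)
u(M, v) = 7 + v/5 (u(M, v) = 7 - (-1)*v/5 = 7 + v/5)
m(q) = q²
P = 39407236/5 (P = ((-11)² - 2640)*((7 + (⅕)*(-39)) - 3128) = (121 - 2640)*((7 - 39/5) - 3128) = -2519*(-⅘ - 3128) = -2519*(-15644/5) = 39407236/5 ≈ 7.8814e+6)
1/(P + K(58, 81)) = 1/(39407236/5 + 4) = 1/(39407256/5) = 5/39407256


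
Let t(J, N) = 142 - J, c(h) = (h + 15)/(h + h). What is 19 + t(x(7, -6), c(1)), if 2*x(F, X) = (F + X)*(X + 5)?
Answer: 323/2 ≈ 161.50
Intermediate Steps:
c(h) = (15 + h)/(2*h) (c(h) = (15 + h)/((2*h)) = (15 + h)*(1/(2*h)) = (15 + h)/(2*h))
x(F, X) = (5 + X)*(F + X)/2 (x(F, X) = ((F + X)*(X + 5))/2 = ((F + X)*(5 + X))/2 = ((5 + X)*(F + X))/2 = (5 + X)*(F + X)/2)
19 + t(x(7, -6), c(1)) = 19 + (142 - ((1/2)*(-6)**2 + (5/2)*7 + (5/2)*(-6) + (1/2)*7*(-6))) = 19 + (142 - ((1/2)*36 + 35/2 - 15 - 21)) = 19 + (142 - (18 + 35/2 - 15 - 21)) = 19 + (142 - 1*(-1/2)) = 19 + (142 + 1/2) = 19 + 285/2 = 323/2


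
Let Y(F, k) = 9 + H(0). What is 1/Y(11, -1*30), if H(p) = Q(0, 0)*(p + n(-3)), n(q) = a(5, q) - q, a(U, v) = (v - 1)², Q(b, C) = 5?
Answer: 1/104 ≈ 0.0096154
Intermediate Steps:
a(U, v) = (-1 + v)²
n(q) = (-1 + q)² - q
H(p) = 95 + 5*p (H(p) = 5*(p + ((-1 - 3)² - 1*(-3))) = 5*(p + ((-4)² + 3)) = 5*(p + (16 + 3)) = 5*(p + 19) = 5*(19 + p) = 95 + 5*p)
Y(F, k) = 104 (Y(F, k) = 9 + (95 + 5*0) = 9 + (95 + 0) = 9 + 95 = 104)
1/Y(11, -1*30) = 1/104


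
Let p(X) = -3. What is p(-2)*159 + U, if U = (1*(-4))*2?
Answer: -485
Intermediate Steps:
U = -8 (U = -4*2 = -8)
p(-2)*159 + U = -3*159 - 8 = -477 - 8 = -485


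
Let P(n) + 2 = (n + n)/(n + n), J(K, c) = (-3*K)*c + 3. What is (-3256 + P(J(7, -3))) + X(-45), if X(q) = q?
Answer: -3302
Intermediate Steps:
J(K, c) = 3 - 3*K*c (J(K, c) = -3*K*c + 3 = 3 - 3*K*c)
P(n) = -1 (P(n) = -2 + (n + n)/(n + n) = -2 + (2*n)/((2*n)) = -2 + (2*n)*(1/(2*n)) = -2 + 1 = -1)
(-3256 + P(J(7, -3))) + X(-45) = (-3256 - 1) - 45 = -3257 - 45 = -3302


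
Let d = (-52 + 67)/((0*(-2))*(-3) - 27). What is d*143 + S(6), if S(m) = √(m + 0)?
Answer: -715/9 + √6 ≈ -76.995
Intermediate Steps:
S(m) = √m
d = -5/9 (d = 15/(0*(-3) - 27) = 15/(0 - 27) = 15/(-27) = 15*(-1/27) = -5/9 ≈ -0.55556)
d*143 + S(6) = -5/9*143 + √6 = -715/9 + √6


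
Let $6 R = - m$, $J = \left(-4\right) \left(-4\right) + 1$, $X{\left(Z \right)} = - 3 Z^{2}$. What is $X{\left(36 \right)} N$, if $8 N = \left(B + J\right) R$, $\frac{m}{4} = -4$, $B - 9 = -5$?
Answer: $-27216$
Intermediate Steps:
$B = 4$ ($B = 9 - 5 = 4$)
$m = -16$ ($m = 4 \left(-4\right) = -16$)
$J = 17$ ($J = 16 + 1 = 17$)
$R = \frac{8}{3}$ ($R = \frac{\left(-1\right) \left(-16\right)}{6} = \frac{1}{6} \cdot 16 = \frac{8}{3} \approx 2.6667$)
$N = 7$ ($N = \frac{\left(4 + 17\right) \frac{8}{3}}{8} = \frac{21 \cdot \frac{8}{3}}{8} = \frac{1}{8} \cdot 56 = 7$)
$X{\left(36 \right)} N = - 3 \cdot 36^{2} \cdot 7 = \left(-3\right) 1296 \cdot 7 = \left(-3888\right) 7 = -27216$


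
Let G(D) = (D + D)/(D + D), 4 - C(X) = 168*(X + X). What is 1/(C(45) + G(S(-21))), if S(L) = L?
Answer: -1/15115 ≈ -6.6159e-5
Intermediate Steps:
C(X) = 4 - 336*X (C(X) = 4 - 168*(X + X) = 4 - 168*2*X = 4 - 336*X)
G(D) = 1 (G(D) = (2*D)/((2*D)) = (2*D)*(1/(2*D)) = 1)
1/(C(45) + G(S(-21))) = 1/((4 - 336*45) + 1) = 1/((4 - 15120) + 1) = 1/(-15116 + 1) = 1/(-15115) = -1/15115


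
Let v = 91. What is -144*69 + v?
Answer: -9845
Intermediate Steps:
-144*69 + v = -144*69 + 91 = -9936 + 91 = -9845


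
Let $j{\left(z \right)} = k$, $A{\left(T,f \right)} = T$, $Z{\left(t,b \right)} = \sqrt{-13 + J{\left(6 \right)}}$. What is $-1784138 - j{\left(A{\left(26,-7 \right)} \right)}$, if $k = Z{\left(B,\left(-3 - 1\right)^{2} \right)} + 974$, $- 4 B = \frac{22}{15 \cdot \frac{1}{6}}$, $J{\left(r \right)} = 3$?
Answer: $-1785112 - i \sqrt{10} \approx -1.7851 \cdot 10^{6} - 3.1623 i$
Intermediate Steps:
$B = - \frac{11}{5}$ ($B = - \frac{22 \frac{1}{15 \cdot \frac{1}{6}}}{4} = - \frac{22 \frac{1}{\frac{5}{2}}}{4} = - \frac{22 \cdot \frac{2}{5}}{4} = \left(- \frac{1}{4}\right) \frac{44}{5} = - \frac{11}{5} \approx -2.2$)
$Z{\left(t,b \right)} = i \sqrt{10}$ ($Z{\left(t,b \right)} = \sqrt{-13 + 3} = \sqrt{-10} = i \sqrt{10}$)
$k = 974 + i \sqrt{10}$ ($k = i \sqrt{10} + 974 = 974 + i \sqrt{10} \approx 974.0 + 3.1623 i$)
$j{\left(z \right)} = 974 + i \sqrt{10}$
$-1784138 - j{\left(A{\left(26,-7 \right)} \right)} = -1784138 - \left(974 + i \sqrt{10}\right) = -1785112 - i \sqrt{10}$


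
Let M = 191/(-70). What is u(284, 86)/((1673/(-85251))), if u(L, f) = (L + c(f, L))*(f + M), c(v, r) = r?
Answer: -141127574436/58555 ≈ -2.4102e+6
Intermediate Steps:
M = -191/70 (M = 191*(-1/70) = -191/70 ≈ -2.7286)
u(L, f) = 2*L*(-191/70 + f) (u(L, f) = (L + L)*(f - 191/70) = (2*L)*(-191/70 + f) = 2*L*(-191/70 + f))
u(284, 86)/((1673/(-85251))) = ((1/35)*284*(-191 + 70*86))/((1673/(-85251))) = ((1/35)*284*(-191 + 6020))/((1673*(-1/85251))) = ((1/35)*284*5829)/(-1673/85251) = (1655436/35)*(-85251/1673) = -141127574436/58555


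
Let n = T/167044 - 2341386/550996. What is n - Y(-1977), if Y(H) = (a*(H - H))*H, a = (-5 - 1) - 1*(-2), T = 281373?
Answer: -59019771369/23010143956 ≈ -2.5649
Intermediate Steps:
n = -59019771369/23010143956 (n = 281373/167044 - 2341386/550996 = 281373*(1/167044) - 2341386*1/550996 = 281373/167044 - 1170693/275498 = -59019771369/23010143956 ≈ -2.5649)
a = -4 (a = -6 + 2 = -4)
Y(H) = 0 (Y(H) = (-4*(H - H))*H = (-4*0)*H = 0*H = 0)
n - Y(-1977) = -59019771369/23010143956 - 1*0 = -59019771369/23010143956 + 0 = -59019771369/23010143956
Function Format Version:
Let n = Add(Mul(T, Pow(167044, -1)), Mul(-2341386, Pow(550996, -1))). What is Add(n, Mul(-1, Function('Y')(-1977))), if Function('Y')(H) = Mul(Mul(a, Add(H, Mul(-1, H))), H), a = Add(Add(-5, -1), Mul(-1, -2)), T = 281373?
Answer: Rational(-59019771369, 23010143956) ≈ -2.5649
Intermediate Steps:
n = Rational(-59019771369, 23010143956) (n = Add(Mul(281373, Pow(167044, -1)), Mul(-2341386, Pow(550996, -1))) = Add(Mul(281373, Rational(1, 167044)), Mul(-2341386, Rational(1, 550996))) = Add(Rational(281373, 167044), Rational(-1170693, 275498)) = Rational(-59019771369, 23010143956) ≈ -2.5649)
a = -4 (a = Add(-6, 2) = -4)
Function('Y')(H) = 0 (Function('Y')(H) = Mul(Mul(-4, Add(H, Mul(-1, H))), H) = Mul(Mul(-4, 0), H) = Mul(0, H) = 0)
Add(n, Mul(-1, Function('Y')(-1977))) = Add(Rational(-59019771369, 23010143956), Mul(-1, 0)) = Add(Rational(-59019771369, 23010143956), 0) = Rational(-59019771369, 23010143956)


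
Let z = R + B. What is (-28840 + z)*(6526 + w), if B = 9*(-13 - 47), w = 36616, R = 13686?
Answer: -677070548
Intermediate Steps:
B = -540 (B = 9*(-60) = -540)
z = 13146 (z = 13686 - 540 = 13146)
(-28840 + z)*(6526 + w) = (-28840 + 13146)*(6526 + 36616) = -15694*43142 = -677070548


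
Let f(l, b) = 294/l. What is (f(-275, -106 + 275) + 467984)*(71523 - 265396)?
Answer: -24950545060138/275 ≈ -9.0729e+10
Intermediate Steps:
(f(-275, -106 + 275) + 467984)*(71523 - 265396) = (294/(-275) + 467984)*(71523 - 265396) = (294*(-1/275) + 467984)*(-193873) = (-294/275 + 467984)*(-193873) = (128695306/275)*(-193873) = -24950545060138/275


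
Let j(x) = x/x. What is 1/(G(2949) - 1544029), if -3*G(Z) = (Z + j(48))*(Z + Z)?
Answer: -1/7343729 ≈ -1.3617e-7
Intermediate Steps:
j(x) = 1
G(Z) = -2*Z*(1 + Z)/3 (G(Z) = -(Z + 1)*(Z + Z)/3 = -(1 + Z)*2*Z/3 = -2*Z*(1 + Z)/3)
1/(G(2949) - 1544029) = 1/(-⅔*2949*(1 + 2949) - 1544029) = 1/(-⅔*2949*2950 - 1544029) = 1/(-5799700 - 1544029) = 1/(-7343729) = -1/7343729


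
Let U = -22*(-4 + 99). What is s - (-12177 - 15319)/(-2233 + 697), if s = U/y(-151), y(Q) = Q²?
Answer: -78768317/4377792 ≈ -17.993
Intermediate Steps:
U = -2090 (U = -22*95 = -2090)
s = -2090/22801 (s = -2090/((-151)²) = -2090/22801 ≈ -0.091663)
s - (-12177 - 15319)/(-2233 + 697) = -2090/22801 - (-12177 - 15319)/(-2233 + 697) = -2090/22801 - (-27496)/(-1536) = -2090/22801 - (-27496)*(-1)/1536 = -2090/22801 - 1*3437/192 = -2090/22801 - 3437/192 = -78768317/4377792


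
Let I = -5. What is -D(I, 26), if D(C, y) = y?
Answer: -26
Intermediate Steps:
-D(I, 26) = -1*26 = -26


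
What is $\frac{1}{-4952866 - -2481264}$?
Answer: $- \frac{1}{2471602} \approx -4.046 \cdot 10^{-7}$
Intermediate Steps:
$\frac{1}{-4952866 - -2481264} = \frac{1}{-4952866 + 2481264} = \frac{1}{-2471602} = - \frac{1}{2471602}$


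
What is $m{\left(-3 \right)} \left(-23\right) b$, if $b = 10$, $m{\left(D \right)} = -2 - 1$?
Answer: $690$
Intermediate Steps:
$m{\left(D \right)} = -3$
$m{\left(-3 \right)} \left(-23\right) b = \left(-3\right) \left(-23\right) 10 = 69 \cdot 10 = 690$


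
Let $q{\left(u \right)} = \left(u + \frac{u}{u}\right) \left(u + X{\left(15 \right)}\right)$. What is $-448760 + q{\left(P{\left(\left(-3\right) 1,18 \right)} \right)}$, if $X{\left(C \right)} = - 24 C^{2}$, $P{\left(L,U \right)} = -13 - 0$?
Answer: $-383804$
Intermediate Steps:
$P{\left(L,U \right)} = -13$ ($P{\left(L,U \right)} = -13 + 0 = -13$)
$q{\left(u \right)} = \left(1 + u\right) \left(-5400 + u\right)$ ($q{\left(u \right)} = \left(u + \frac{u}{u}\right) \left(u - 24 \cdot 15^{2}\right) = \left(u + 1\right) \left(u - 5400\right) = \left(1 + u\right) \left(u - 5400\right) = \left(1 + u\right) \left(-5400 + u\right)$)
$-448760 + q{\left(P{\left(\left(-3\right) 1,18 \right)} \right)} = -448760 - \left(-64787 - 169\right) = -448760 + \left(-5400 + 169 + 70187\right) = -448760 + 64956 = -383804$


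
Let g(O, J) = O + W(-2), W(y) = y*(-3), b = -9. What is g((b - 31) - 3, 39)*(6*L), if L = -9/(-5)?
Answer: -1998/5 ≈ -399.60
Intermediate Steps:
W(y) = -3*y
L = 9/5 (L = -9*(-⅕) = 9/5 ≈ 1.8000)
g(O, J) = 6 + O (g(O, J) = O - 3*(-2) = O + 6 = 6 + O)
g((b - 31) - 3, 39)*(6*L) = (6 + ((-9 - 31) - 3))*(6*(9/5)) = (6 + (-40 - 3))*(54/5) = (6 - 43)*(54/5) = -37*54/5 = -1998/5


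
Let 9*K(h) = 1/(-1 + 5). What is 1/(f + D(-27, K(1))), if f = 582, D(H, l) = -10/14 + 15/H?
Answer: 63/36586 ≈ 0.0017220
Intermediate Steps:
K(h) = 1/36 (K(h) = 1/(9*(-1 + 5)) = (⅑)/4 = (⅑)*(¼) = 1/36)
D(H, l) = -5/7 + 15/H (D(H, l) = -10*1/14 + 15/H = -5/7 + 15/H)
1/(f + D(-27, K(1))) = 1/(582 + (-5/7 + 15/(-27))) = 1/(582 + (-5/7 + 15*(-1/27))) = 1/(582 + (-5/7 - 5/9)) = 1/(582 - 80/63) = 1/(36586/63) = 63/36586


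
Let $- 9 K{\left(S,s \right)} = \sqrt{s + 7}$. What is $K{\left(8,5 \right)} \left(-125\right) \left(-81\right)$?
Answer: $- 2250 \sqrt{3} \approx -3897.1$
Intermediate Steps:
$K{\left(S,s \right)} = - \frac{\sqrt{7 + s}}{9}$ ($K{\left(S,s \right)} = - \frac{\sqrt{s + 7}}{9} = - \frac{\sqrt{7 + s}}{9}$)
$K{\left(8,5 \right)} \left(-125\right) \left(-81\right) = - \frac{\sqrt{7 + 5}}{9} \left(-125\right) \left(-81\right) = - \frac{\sqrt{12}}{9} \left(-125\right) \left(-81\right) = - \frac{2 \sqrt{3}}{9} \left(-125\right) \left(-81\right) = \frac{250 \sqrt{3}}{9} \left(-81\right) = - 2250 \sqrt{3}$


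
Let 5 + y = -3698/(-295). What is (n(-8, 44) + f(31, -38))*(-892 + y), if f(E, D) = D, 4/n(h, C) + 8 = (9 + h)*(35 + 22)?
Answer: 484783786/14455 ≈ 33537.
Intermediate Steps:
n(h, C) = 4/(505 + 57*h) (n(h, C) = 4/(-8 + (9 + h)*(35 + 22)) = 4/(-8 + (9 + h)*57) = 4/(-8 + (513 + 57*h)) = 4/(505 + 57*h))
y = 2223/295 (y = -5 - 3698/(-295) = -5 - 3698*(-1/295) = -5 + 3698/295 = 2223/295 ≈ 7.5356)
(n(-8, 44) + f(31, -38))*(-892 + y) = (4/(505 + 57*(-8)) - 38)*(-892 + 2223/295) = (4/(505 - 456) - 38)*(-260917/295) = (4/49 - 38)*(-260917/295) = -1858/49*(-260917/295) = 484783786/14455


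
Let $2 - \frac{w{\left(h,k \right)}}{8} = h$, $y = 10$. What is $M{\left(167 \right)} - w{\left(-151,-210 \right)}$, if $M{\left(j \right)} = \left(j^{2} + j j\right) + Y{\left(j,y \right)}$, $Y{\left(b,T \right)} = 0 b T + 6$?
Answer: $54560$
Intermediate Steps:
$w{\left(h,k \right)} = 16 - 8 h$
$Y{\left(b,T \right)} = 6$ ($Y{\left(b,T \right)} = 0 T + 6 = 0 + 6 = 6$)
$M{\left(j \right)} = 6 + 2 j^{2}$ ($M{\left(j \right)} = \left(j^{2} + j j\right) + 6 = \left(j^{2} + j^{2}\right) + 6 = 2 j^{2} + 6 = 6 + 2 j^{2}$)
$M{\left(167 \right)} - w{\left(-151,-210 \right)} = \left(6 + 2 \cdot 167^{2}\right) - \left(16 - -1208\right) = \left(6 + 2 \cdot 27889\right) - \left(16 + 1208\right) = \left(6 + 55778\right) - 1224 = 55784 - 1224 = 54560$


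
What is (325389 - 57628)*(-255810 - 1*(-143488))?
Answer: -30075451042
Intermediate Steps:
(325389 - 57628)*(-255810 - 1*(-143488)) = 267761*(-255810 + 143488) = 267761*(-112322) = -30075451042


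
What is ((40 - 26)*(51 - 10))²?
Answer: 329476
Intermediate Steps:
((40 - 26)*(51 - 10))² = (14*41)² = 574² = 329476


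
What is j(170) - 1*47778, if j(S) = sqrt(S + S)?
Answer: -47778 + 2*sqrt(85) ≈ -47760.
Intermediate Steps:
j(S) = sqrt(2)*sqrt(S) (j(S) = sqrt(2*S) = sqrt(2)*sqrt(S))
j(170) - 1*47778 = sqrt(2)*sqrt(170) - 1*47778 = 2*sqrt(85) - 47778 = -47778 + 2*sqrt(85)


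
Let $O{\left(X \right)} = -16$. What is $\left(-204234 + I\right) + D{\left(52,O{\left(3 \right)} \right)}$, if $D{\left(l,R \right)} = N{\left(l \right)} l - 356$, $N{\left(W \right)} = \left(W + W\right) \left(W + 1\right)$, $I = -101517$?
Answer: $-19483$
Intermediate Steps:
$N{\left(W \right)} = 2 W \left(1 + W\right)$
$D{\left(l,R \right)} = -356 + 2 l^{2} \left(1 + l\right)$ ($D{\left(l,R \right)} = 2 l \left(1 + l\right) l - 356 = 2 l^{2} \left(1 + l\right) - 356 = -356 + 2 l^{2} \left(1 + l\right)$)
$\left(-204234 + I\right) + D{\left(52,O{\left(3 \right)} \right)} = \left(-204234 - 101517\right) - \left(356 - 2 \cdot 52^{2} \left(1 + 52\right)\right) = -305751 - \left(356 - 286624\right) = -305751 + \left(-356 + 286624\right) = -305751 + 286268 = -19483$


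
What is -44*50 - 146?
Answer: -2346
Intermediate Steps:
-44*50 - 146 = -2200 - 146 = -2346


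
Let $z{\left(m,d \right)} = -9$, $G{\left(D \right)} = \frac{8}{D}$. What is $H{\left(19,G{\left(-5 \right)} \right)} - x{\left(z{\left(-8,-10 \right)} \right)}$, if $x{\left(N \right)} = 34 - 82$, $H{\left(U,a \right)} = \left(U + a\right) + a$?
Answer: $\frac{319}{5} \approx 63.8$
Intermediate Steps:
$H{\left(U,a \right)} = U + 2 a$
$x{\left(N \right)} = -48$
$H{\left(19,G{\left(-5 \right)} \right)} - x{\left(z{\left(-8,-10 \right)} \right)} = \left(19 + 2 \frac{8}{-5}\right) - -48 = \left(19 + 2 \cdot 8 \left(- \frac{1}{5}\right)\right) + 48 = \left(19 + 2 \left(- \frac{8}{5}\right)\right) + 48 = \left(19 - \frac{16}{5}\right) + 48 = \frac{79}{5} + 48 = \frac{319}{5}$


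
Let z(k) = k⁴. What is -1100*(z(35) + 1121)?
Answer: -1651920600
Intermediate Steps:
-1100*(z(35) + 1121) = -1100*(35⁴ + 1121) = -1100*(1500625 + 1121) = -1100*1501746 = -1651920600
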